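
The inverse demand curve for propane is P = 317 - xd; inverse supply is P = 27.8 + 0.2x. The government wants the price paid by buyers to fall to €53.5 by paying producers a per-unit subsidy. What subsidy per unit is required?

At a buyer price of 53.5, quantity demanded is 317 − 1·53.5 = 263.5.
Sellers supply 263.5 only when they receive Ps = 27.8 + 0.2·263.5 = 80.5.
s = Ps − Pb = 80.5 − 53.5 = 27.

Required subsidy s = €27 per unit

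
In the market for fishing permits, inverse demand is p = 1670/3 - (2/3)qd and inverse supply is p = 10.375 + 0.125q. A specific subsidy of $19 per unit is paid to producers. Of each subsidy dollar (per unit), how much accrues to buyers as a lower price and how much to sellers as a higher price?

Pre-subsidy: 1670/3 - (2/3)q = 10.375 + 0.125q gives q* = 13111/19 and p* = 1836/19.
With the subsidy, sellers receive ps = pb + 19 for each unit, where pb is the price buyers pay.
On the curves, pb = 1670/3 - (2/3)q and ps = 10.375 + 0.125q; the wedge ps − pb = 19 gives 10.375 + 0.125q − (1670/3 - (2/3)q) = 19, so q' = 13567/19.
Then pb = 1670/3 − (2/3)·(13567/19) = 1532/19 and ps = 10.375 + 0.125·(13567/19) = 1893/19.
Buyers' price falls by p* − pb = 1836/19 − 1532/19 = 16; sellers' price rises by ps − p* = 1893/19 − 1836/19 = 3.

Buyers gain $16 per unit; sellers gain $3 per unit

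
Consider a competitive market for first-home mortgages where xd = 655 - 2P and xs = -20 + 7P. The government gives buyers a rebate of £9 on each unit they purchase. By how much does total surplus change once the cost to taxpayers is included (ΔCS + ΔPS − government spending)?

Pre-subsidy: 655 - 2P = -20 + 7P gives P* = 75, x* = 505.
With the rebate, buyers effectively pay Pb = Ps − 9, where Ps is the price sellers receive.
Demand in terms of Ps becomes xd = 655 − 2(Ps − 9) = 673 - 2Ps. Setting this equal to supply: 673 - 2Ps = -20 + 7Ps, so Ps = 77.
Buyers pay Pb = 77 − 9 = 68; x' = -20 + 7·77 = 519.
ΔCS = ½(505 + 519)(75 − 68) = 3584; ΔPS = ½(505 + 519)(77 − 75) = 1024.
Government spending = 9 × 519 = 4671.
Net change = 3584 + 1024 − 4671 = -63. The loss equals the DWL triangle ½·9·14.

Net change in total surplus = -£63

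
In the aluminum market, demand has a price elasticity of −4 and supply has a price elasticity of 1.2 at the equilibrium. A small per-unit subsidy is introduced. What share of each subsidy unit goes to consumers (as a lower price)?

Consumer share = 3/13

For a small subsidy around the equilibrium, the benefit split depends on the relative slopes, which at a point are proportional to the elasticities.
Buyer share = εs/(εs + |εd|) = 1.2/(1.2 + 4) = 3/13; seller share = |εd|/(εs + |εd|) = 10/13.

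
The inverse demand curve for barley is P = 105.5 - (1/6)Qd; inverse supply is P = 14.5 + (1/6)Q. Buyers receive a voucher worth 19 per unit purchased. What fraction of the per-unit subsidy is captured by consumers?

Consumer share = 0.5

Pre-subsidy: 105.5 - (1/6)Q = 14.5 + (1/6)Q gives Q* = 273 and P* = 60.
With the rebate, buyers effectively pay Pb = Ps − 19, where Ps is the price sellers receive.
On the curves, Pb = 105.5 - (1/6)Q and Ps = 14.5 + (1/6)Q; the wedge Ps − Pb = 19 gives 14.5 + (1/6)Q − (105.5 - (1/6)Q) = 19, so Q' = 330.
Then Pb = 105.5 − (1/6)·330 = 50.5 and Ps = 14.5 + (1/6)·330 = 69.5.
Buyers' price falls by P* − Pb = 60 − 50.5 = 9.5; sellers' price rises by Ps − P* = 69.5 − 60 = 9.5.
So consumers capture 9.5/19 = 0.5 of each unit of subsidy.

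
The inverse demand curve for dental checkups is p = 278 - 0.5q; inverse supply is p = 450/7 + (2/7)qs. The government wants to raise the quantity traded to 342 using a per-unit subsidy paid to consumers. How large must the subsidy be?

Required subsidy s = 55 per unit

At q = 342, from the demand curve buyers pay pb = 278 − 0.5·342 = 107; from the supply curve sellers need ps = 450/7 + (2/7)·342 = 162.
The subsidy must fill the gap: s = ps − pb = 162 − 107 = 55.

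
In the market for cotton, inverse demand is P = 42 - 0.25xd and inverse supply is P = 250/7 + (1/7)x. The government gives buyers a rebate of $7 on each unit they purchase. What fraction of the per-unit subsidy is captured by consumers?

Consumer share = 7/11

Pre-subsidy: 42 - 0.25x = 250/7 + (1/7)x gives x* = 16 and P* = 38.
With the rebate, buyers effectively pay Pb = Ps − 7, where Ps is the price sellers receive.
On the curves, Pb = 42 - 0.25x and Ps = 250/7 + (1/7)x; the wedge Ps − Pb = 7 gives 250/7 + (1/7)x − (42 - 0.25x) = 7, so x' = 372/11.
Then Pb = 42 − 0.25·(372/11) = 369/11 and Ps = 250/7 + (1/7)·(372/11) = 446/11.
Buyers' price falls by P* − Pb = 38 − 369/11 = 49/11; sellers' price rises by Ps − P* = 446/11 − 38 = 28/11.
So consumers capture (49/11)/7 = 7/11 of each unit of subsidy.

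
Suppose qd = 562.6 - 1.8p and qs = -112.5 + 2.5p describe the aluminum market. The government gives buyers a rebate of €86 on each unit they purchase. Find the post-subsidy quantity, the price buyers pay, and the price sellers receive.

Pre-subsidy: 562.6 - 1.8p = -112.5 + 2.5p gives p* = 157, q* = 280.
With the rebate, buyers effectively pay pb = ps − 86, where ps is the price sellers receive.
Demand in terms of ps becomes qd = 562.6 − 1.8(ps − 86) = 717.4 - 1.8ps. Setting this equal to supply: 717.4 - 1.8ps = -112.5 + 2.5ps, so ps = 193.
Buyers pay pb = 193 − 86 = 107; q' = -112.5 + 2.5·193 = 370.

q' = 370; buyers pay €107; sellers receive €193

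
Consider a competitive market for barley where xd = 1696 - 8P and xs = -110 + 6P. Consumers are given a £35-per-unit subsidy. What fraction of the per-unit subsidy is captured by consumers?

Consumer share = 3/7

Pre-subsidy: 1696 - 8P = -110 + 6P gives P* = 129, x* = 664.
With the rebate, buyers effectively pay Pb = Ps − 35, where Ps is the price sellers receive.
Demand in terms of Ps becomes xd = 1696 − 8(Ps − 35) = 1976 - 8Ps. Setting this equal to supply: 1976 - 8Ps = -110 + 6Ps, so Ps = 149.
Buyers pay Pb = 149 − 35 = 114; x' = -110 + 6·149 = 784.
Buyers' price falls by P* − Pb = 129 − 114 = 15; sellers' price rises by Ps − P* = 149 − 129 = 20.
So consumers capture 15/35 = 3/7 of each unit of subsidy.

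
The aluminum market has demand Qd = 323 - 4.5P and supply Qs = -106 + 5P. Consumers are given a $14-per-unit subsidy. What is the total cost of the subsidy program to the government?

Government cost = 40684/19

Pre-subsidy: 323 - 4.5P = -106 + 5P gives P* = 858/19, Q* = 2276/19.
With the rebate, buyers effectively pay Pb = Ps − 14, where Ps is the price sellers receive.
Demand in terms of Ps becomes Qd = 323 − 4.5(Ps − 14) = 386 - 4.5Ps. Setting this equal to supply: 386 - 4.5Ps = -106 + 5Ps, so Ps = 984/19.
Buyers pay Pb = 984/19 − 14 = 718/19; Q' = -106 + 5·(984/19) = 2906/19.
Government outlay = subsidy × quantity = 14 × 2906/19 = 40684/19.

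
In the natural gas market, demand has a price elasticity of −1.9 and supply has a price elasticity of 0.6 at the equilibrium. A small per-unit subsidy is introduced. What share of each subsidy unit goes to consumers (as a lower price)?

For a small subsidy around the equilibrium, the benefit split depends on the relative slopes, which at a point are proportional to the elasticities.
Buyer share = εs/(εs + |εd|) = 0.6/(0.6 + 1.9) = 0.24; seller share = |εd|/(εs + |εd|) = 0.76.

Consumer share = 0.24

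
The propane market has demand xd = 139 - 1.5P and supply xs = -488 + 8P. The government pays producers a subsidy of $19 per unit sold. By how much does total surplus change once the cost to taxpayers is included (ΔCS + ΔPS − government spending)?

Pre-subsidy: 139 - 1.5P = -488 + 8P gives P* = 66, x* = 40.
With the subsidy, sellers receive Ps = Pb + 19 for each unit, where Pb is the price buyers pay.
Supply in terms of Pb becomes xs = -488 + 8(Pb + 19) = -336 + 8Pb. Setting this equal to demand: 139 - 1.5Pb = -336 + 8Pb, so Pb = 50.
Sellers receive Ps = 50 + 19 = 69; x' = 139 − 1.5·50 = 64.
ΔCS = ½(40 + 64)(66 − 50) = 832; ΔPS = ½(40 + 64)(69 − 66) = 156.
Government spending = 19 × 64 = 1216.
Net change = 832 + 156 − 1216 = -228. The loss equals the DWL triangle ½·19·24.

Net change in total surplus = -$228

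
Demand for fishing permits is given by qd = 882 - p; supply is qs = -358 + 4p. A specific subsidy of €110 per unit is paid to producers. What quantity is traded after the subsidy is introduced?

q' = 722

Pre-subsidy: 882 - p = -358 + 4p gives p* = 248, q* = 634.
With the subsidy, sellers receive ps = pb + 110 for each unit, where pb is the price buyers pay.
Supply in terms of pb becomes qs = -358 + 4(pb + 110) = 82 + 4pb. Setting this equal to demand: 882 - pb = 82 + 4pb, so pb = 160.
Sellers receive ps = 160 + 110 = 270; q' = 882 − 1·160 = 722.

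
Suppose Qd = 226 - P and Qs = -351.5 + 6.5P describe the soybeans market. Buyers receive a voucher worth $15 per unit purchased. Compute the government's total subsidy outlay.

Government cost = $2430

Pre-subsidy: 226 - P = -351.5 + 6.5P gives P* = 77, Q* = 149.
With the rebate, buyers effectively pay Pb = Ps − 15, where Ps is the price sellers receive.
Demand in terms of Ps becomes Qd = 226 − 1(Ps − 15) = 241 - Ps. Setting this equal to supply: 241 - Ps = -351.5 + 6.5Ps, so Ps = 79.
Buyers pay Pb = 79 − 15 = 64; Q' = -351.5 + 6.5·79 = 162.
Government outlay = subsidy × quantity = 15 × 162 = 2430.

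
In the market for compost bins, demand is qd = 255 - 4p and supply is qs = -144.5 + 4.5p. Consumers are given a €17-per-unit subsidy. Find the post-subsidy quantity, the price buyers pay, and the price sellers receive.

Pre-subsidy: 255 - 4p = -144.5 + 4.5p gives p* = 47, q* = 67.
With the rebate, buyers effectively pay pb = ps − 17, where ps is the price sellers receive.
Demand in terms of ps becomes qd = 255 − 4(ps − 17) = 323 - 4ps. Setting this equal to supply: 323 - 4ps = -144.5 + 4.5ps, so ps = 55.
Buyers pay pb = 55 − 17 = 38; q' = -144.5 + 4.5·55 = 103.

q' = 103; buyers pay €38; sellers receive €55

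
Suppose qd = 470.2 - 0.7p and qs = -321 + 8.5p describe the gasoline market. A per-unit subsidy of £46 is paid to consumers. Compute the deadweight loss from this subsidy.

Pre-subsidy: 470.2 - 0.7p = -321 + 8.5p gives p* = 86, q* = 410.
With the rebate, buyers effectively pay pb = ps − 46, where ps is the price sellers receive.
Demand in terms of ps becomes qd = 470.2 − 0.7(ps − 46) = 502.4 - 0.7ps. Setting this equal to supply: 502.4 - 0.7ps = -321 + 8.5ps, so ps = 89.5.
Buyers pay pb = 89.5 − 46 = 43.5; q' = -321 + 8.5·89.5 = 439.75.
The subsidy expands output by 439.75 − 410 = 29.75 past the efficient level; on those units the gap between marginal cost and willingness to pay runs from 0 up to 46.
DWL = ½ × 46 × 29.75 = 684.25.

Deadweight loss = £684.25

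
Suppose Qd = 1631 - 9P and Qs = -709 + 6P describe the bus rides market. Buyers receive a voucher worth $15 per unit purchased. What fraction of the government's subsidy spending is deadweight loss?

Pre-subsidy: 1631 - 9P = -709 + 6P gives P* = 156, Q* = 227.
With the rebate, buyers effectively pay Pb = Ps − 15, where Ps is the price sellers receive.
Demand in terms of Ps becomes Qd = 1631 − 9(Ps − 15) = 1766 - 9Ps. Setting this equal to supply: 1766 - 9Ps = -709 + 6Ps, so Ps = 165.
Buyers pay Pb = 165 − 15 = 150; Q' = -709 + 6·165 = 281.
ΔCS = ½(227 + 281)(156 − 150) = 1524; ΔPS = ½(227 + 281)(165 − 156) = 2286.
Government spending = 15 × 281 = 4215.
DWL = ½ × 15 × (281 − 227) = 405; fraction = 405 / 4215 = 27/281.

DWL / government spending = 27/281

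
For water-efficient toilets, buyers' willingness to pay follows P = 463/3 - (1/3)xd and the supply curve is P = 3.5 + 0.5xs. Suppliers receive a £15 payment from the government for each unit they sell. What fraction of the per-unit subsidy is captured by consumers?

Consumer share = 0.4

Pre-subsidy: 463/3 - (1/3)x = 3.5 + 0.5x gives x* = 181 and P* = 94.
With the subsidy, sellers receive Ps = Pb + 15 for each unit, where Pb is the price buyers pay.
On the curves, Pb = 463/3 - (1/3)x and Ps = 3.5 + 0.5x; the wedge Ps − Pb = 15 gives 3.5 + 0.5x − (463/3 - (1/3)x) = 15, so x' = 199.
Then Pb = 463/3 − (1/3)·199 = 88 and Ps = 3.5 + 0.5·199 = 103.
Buyers' price falls by P* − Pb = 94 − 88 = 6; sellers' price rises by Ps − P* = 103 − 94 = 9.
So consumers capture 6/15 = 0.4 of each unit of subsidy.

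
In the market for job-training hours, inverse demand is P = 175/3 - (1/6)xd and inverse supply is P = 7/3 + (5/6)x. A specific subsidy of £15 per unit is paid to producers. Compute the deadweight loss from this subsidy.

Deadweight loss = £112.5

Pre-subsidy: 175/3 - (1/6)x = 7/3 + (5/6)x gives x* = 56 and P* = 49.
With the subsidy, sellers receive Ps = Pb + 15 for each unit, where Pb is the price buyers pay.
On the curves, Pb = 175/3 - (1/6)x and Ps = 7/3 + (5/6)x; the wedge Ps − Pb = 15 gives 7/3 + (5/6)x − (175/3 - (1/6)x) = 15, so x' = 71.
Then Pb = 175/3 − (1/6)·71 = 46.5 and Ps = 7/3 + (5/6)·71 = 61.5.
The subsidy expands output by 71 − 56 = 15 past the efficient level; on those units the gap between marginal cost and willingness to pay runs from 0 up to 15.
DWL = ½ × 15 × 15 = 112.5.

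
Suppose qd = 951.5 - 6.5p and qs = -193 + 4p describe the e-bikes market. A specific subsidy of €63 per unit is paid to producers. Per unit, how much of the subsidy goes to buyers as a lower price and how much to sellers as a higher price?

Buyers gain €24 per unit; sellers gain €39 per unit

Pre-subsidy: 951.5 - 6.5p = -193 + 4p gives p* = 109, q* = 243.
With the subsidy, sellers receive ps = pb + 63 for each unit, where pb is the price buyers pay.
Supply in terms of pb becomes qs = -193 + 4(pb + 63) = 59 + 4pb. Setting this equal to demand: 951.5 - 6.5pb = 59 + 4pb, so pb = 85.
Sellers receive ps = 85 + 63 = 148; q' = 951.5 − 6.5·85 = 399.
Buyers' price falls by p* − pb = 109 − 85 = 24; sellers' price rises by ps − p* = 148 − 109 = 39.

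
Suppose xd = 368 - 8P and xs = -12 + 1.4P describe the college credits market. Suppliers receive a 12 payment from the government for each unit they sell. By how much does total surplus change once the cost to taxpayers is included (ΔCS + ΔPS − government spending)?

Net change in total surplus = -4032/47

Pre-subsidy: 368 - 8P = -12 + 1.4P gives P* = 1900/47, x* = 2096/47.
With the subsidy, sellers receive Ps = Pb + 12 for each unit, where Pb is the price buyers pay.
Supply in terms of Pb becomes xs = -12 + 1.4(Pb + 12) = 4.8 + 1.4Pb. Setting this equal to demand: 368 - 8Pb = 4.8 + 1.4Pb, so Pb = 1816/47.
Sellers receive Ps = 1816/47 + 12 = 2380/47; x' = 368 − 8·(1816/47) = 2768/47.
ΔCS = ½(2096/47 + 2768/47)(1900/47 − 1816/47) = 204288/2209; ΔPS = ½(2096/47 + 2768/47)(2380/47 − 1900/47) = 1167360/2209.
Government spending = 12 × 2768/47 = 33216/47.
Net change = 204288/2209 + 1167360/2209 − 33216/47 = -4032/47. The loss equals the DWL triangle ½·12·672/47.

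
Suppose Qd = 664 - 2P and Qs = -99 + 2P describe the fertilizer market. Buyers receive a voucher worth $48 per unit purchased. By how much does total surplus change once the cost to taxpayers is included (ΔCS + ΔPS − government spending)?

Pre-subsidy: 664 - 2P = -99 + 2P gives P* = 190.75, Q* = 282.5.
With the rebate, buyers effectively pay Pb = Ps − 48, where Ps is the price sellers receive.
Demand in terms of Ps becomes Qd = 664 − 2(Ps − 48) = 760 - 2Ps. Setting this equal to supply: 760 - 2Ps = -99 + 2Ps, so Ps = 214.75.
Buyers pay Pb = 214.75 − 48 = 166.75; Q' = -99 + 2·214.75 = 330.5.
ΔCS = ½(282.5 + 330.5)(190.75 − 166.75) = 7356; ΔPS = ½(282.5 + 330.5)(214.75 − 190.75) = 7356.
Government spending = 48 × 330.5 = 15864.
Net change = 7356 + 7356 − 15864 = -1152. The loss equals the DWL triangle ½·48·48.

Net change in total surplus = -$1152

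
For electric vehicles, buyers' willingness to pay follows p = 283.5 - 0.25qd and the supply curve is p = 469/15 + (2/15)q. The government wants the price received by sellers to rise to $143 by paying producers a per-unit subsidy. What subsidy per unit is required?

Required subsidy s = $69 per unit

At a seller price of 143, quantity supplied is -234.5 + 7.5·143 = 838.
Buyers absorb 838 only when they pay pb = 283.5 − 0.25·838 = 74.
s = ps − pb = 143 − 74 = 69.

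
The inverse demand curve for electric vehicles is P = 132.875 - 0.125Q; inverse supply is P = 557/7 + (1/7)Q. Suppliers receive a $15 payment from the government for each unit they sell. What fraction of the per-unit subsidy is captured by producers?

Pre-subsidy: 132.875 - 0.125Q = 557/7 + (1/7)Q gives Q* = 199 and P* = 108.
With the subsidy, sellers receive Ps = Pb + 15 for each unit, where Pb is the price buyers pay.
On the curves, Pb = 132.875 - 0.125Q and Ps = 557/7 + (1/7)Q; the wedge Ps − Pb = 15 gives 557/7 + (1/7)Q − (132.875 - 0.125Q) = 15, so Q' = 255.
Then Pb = 132.875 − 0.125·255 = 101 and Ps = 557/7 + (1/7)·255 = 116.
Buyers' price falls by P* − Pb = 108 − 101 = 7; sellers' price rises by Ps − P* = 116 − 108 = 8.
So producers capture 8/15 = 8/15 of each unit of subsidy.

Producer share = 8/15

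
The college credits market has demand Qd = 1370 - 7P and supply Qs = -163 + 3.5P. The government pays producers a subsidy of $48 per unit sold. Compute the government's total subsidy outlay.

Pre-subsidy: 1370 - 7P = -163 + 3.5P gives P* = 146, Q* = 348.
With the subsidy, sellers receive Ps = Pb + 48 for each unit, where Pb is the price buyers pay.
Supply in terms of Pb becomes Qs = -163 + 3.5(Pb + 48) = 5 + 3.5Pb. Setting this equal to demand: 1370 - 7Pb = 5 + 3.5Pb, so Pb = 130.
Sellers receive Ps = 130 + 48 = 178; Q' = 1370 − 7·130 = 460.
Government outlay = subsidy × quantity = 48 × 460 = 22080.

Government cost = $22080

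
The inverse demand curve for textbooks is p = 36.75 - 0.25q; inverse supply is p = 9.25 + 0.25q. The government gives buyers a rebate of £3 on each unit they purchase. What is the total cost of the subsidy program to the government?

Pre-subsidy: 36.75 - 0.25q = 9.25 + 0.25q gives q* = 55 and p* = 23.
With the rebate, buyers effectively pay pb = ps − 3, where ps is the price sellers receive.
On the curves, pb = 36.75 - 0.25q and ps = 9.25 + 0.25q; the wedge ps − pb = 3 gives 9.25 + 0.25q − (36.75 - 0.25q) = 3, so q' = 61.
Then pb = 36.75 − 0.25·61 = 21.5 and ps = 9.25 + 0.25·61 = 24.5.
Government outlay = subsidy × quantity = 3 × 61 = 183.

Government cost = £183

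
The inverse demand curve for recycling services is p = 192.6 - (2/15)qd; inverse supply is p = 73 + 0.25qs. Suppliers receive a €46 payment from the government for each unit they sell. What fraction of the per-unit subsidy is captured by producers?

Pre-subsidy: 192.6 - (2/15)q = 73 + 0.25q gives q* = 312 and p* = 151.
With the subsidy, sellers receive ps = pb + 46 for each unit, where pb is the price buyers pay.
On the curves, pb = 192.6 - (2/15)q and ps = 73 + 0.25q; the wedge ps − pb = 46 gives 73 + 0.25q − (192.6 - (2/15)q) = 46, so q' = 432.
Then pb = 192.6 − (2/15)·432 = 135 and ps = 73 + 0.25·432 = 181.
Buyers' price falls by p* − pb = 151 − 135 = 16; sellers' price rises by ps − p* = 181 − 151 = 30.
So producers capture 30/46 = 15/23 of each unit of subsidy.

Producer share = 15/23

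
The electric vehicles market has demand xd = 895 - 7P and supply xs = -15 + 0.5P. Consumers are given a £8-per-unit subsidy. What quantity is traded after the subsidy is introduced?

x' = 49.4

Pre-subsidy: 895 - 7P = -15 + 0.5P gives P* = 364/3, x* = 137/3.
With the rebate, buyers effectively pay Pb = Ps − 8, where Ps is the price sellers receive.
Demand in terms of Ps becomes xd = 895 − 7(Ps − 8) = 951 - 7Ps. Setting this equal to supply: 951 - 7Ps = -15 + 0.5Ps, so Ps = 128.8.
Buyers pay Pb = 128.8 − 8 = 120.8; x' = -15 + 0.5·128.8 = 49.4.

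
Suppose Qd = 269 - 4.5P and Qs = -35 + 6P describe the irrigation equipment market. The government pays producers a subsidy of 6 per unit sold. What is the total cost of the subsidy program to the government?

Government cost = 6474/7

Pre-subsidy: 269 - 4.5P = -35 + 6P gives P* = 608/21, Q* = 971/7.
With the subsidy, sellers receive Ps = Pb + 6 for each unit, where Pb is the price buyers pay.
Supply in terms of Pb becomes Qs = -35 + 6(Pb + 6) = 1 + 6Pb. Setting this equal to demand: 269 - 4.5Pb = 1 + 6Pb, so Pb = 536/21.
Sellers receive Ps = 536/21 + 6 = 662/21; Q' = 269 − 4.5·(536/21) = 1079/7.
Government outlay = subsidy × quantity = 6 × 1079/7 = 6474/7.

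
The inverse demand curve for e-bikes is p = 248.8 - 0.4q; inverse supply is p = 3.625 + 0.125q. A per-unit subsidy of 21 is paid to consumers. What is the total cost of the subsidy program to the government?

Pre-subsidy: 248.8 - 0.4q = 3.625 + 0.125q gives q* = 467 and p* = 62.
With the rebate, buyers effectively pay pb = ps − 21, where ps is the price sellers receive.
On the curves, pb = 248.8 - 0.4q and ps = 3.625 + 0.125q; the wedge ps − pb = 21 gives 3.625 + 0.125q − (248.8 - 0.4q) = 21, so q' = 507.
Then pb = 248.8 − 0.4·507 = 46 and ps = 3.625 + 0.125·507 = 67.
Government outlay = subsidy × quantity = 21 × 507 = 10647.

Government cost = 10647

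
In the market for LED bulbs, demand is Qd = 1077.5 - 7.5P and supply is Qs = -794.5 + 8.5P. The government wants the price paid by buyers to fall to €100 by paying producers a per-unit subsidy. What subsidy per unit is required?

At a buyer price of 100, quantity demanded is 1077.5 − 7.5·100 = 327.5.
Sellers supply 327.5 only when they receive Ps with -794.5 + 8.5·Ps = 327.5, i.e. Ps = 132.
s = Ps − Pb = 132 − 100 = 32.

Required subsidy s = €32 per unit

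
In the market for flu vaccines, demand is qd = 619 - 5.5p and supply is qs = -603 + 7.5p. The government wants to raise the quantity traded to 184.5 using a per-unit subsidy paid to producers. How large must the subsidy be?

At q = 184.5, invert demand for the buyer price: pb = (619 − 184.5)/5.5 = 79; invert supply for the seller price: ps = (184.5 − (-603))/7.5 = 105.
The subsidy must fill the gap: s = ps − pb = 105 − 79 = 26.

Required subsidy s = 26 per unit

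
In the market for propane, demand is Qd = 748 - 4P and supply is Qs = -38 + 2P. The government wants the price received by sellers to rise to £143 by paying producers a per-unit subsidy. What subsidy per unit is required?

At a seller price of 143, quantity supplied is -38 + 2·143 = 248.
Buyers absorb 248 only when they pay Pb with 748 − 4·Pb = 248, i.e. Pb = 125.
s = Ps − Pb = 143 − 125 = 18.

Required subsidy s = £18 per unit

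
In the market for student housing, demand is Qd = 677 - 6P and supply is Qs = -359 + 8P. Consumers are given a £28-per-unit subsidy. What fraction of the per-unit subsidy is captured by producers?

Pre-subsidy: 677 - 6P = -359 + 8P gives P* = 74, Q* = 233.
With the rebate, buyers effectively pay Pb = Ps − 28, where Ps is the price sellers receive.
Demand in terms of Ps becomes Qd = 677 − 6(Ps − 28) = 845 - 6Ps. Setting this equal to supply: 845 - 6Ps = -359 + 8Ps, so Ps = 86.
Buyers pay Pb = 86 − 28 = 58; Q' = -359 + 8·86 = 329.
Buyers' price falls by P* − Pb = 74 − 58 = 16; sellers' price rises by Ps − P* = 86 − 74 = 12.
So producers capture 12/28 = 3/7 of each unit of subsidy.

Producer share = 3/7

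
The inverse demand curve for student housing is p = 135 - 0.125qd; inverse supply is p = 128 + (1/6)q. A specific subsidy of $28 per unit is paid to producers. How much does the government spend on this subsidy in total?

Pre-subsidy: 135 - 0.125q = 128 + (1/6)q gives q* = 24 and p* = 132.
With the subsidy, sellers receive ps = pb + 28 for each unit, where pb is the price buyers pay.
On the curves, pb = 135 - 0.125q and ps = 128 + (1/6)q; the wedge ps − pb = 28 gives 128 + (1/6)q − (135 - 0.125q) = 28, so q' = 120.
Then pb = 135 − 0.125·120 = 120 and ps = 128 + (1/6)·120 = 148.
Government outlay = subsidy × quantity = 28 × 120 = 3360.

Government cost = $3360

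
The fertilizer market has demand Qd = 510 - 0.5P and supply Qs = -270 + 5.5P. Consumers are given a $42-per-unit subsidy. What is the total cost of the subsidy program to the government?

Pre-subsidy: 510 - 0.5P = -270 + 5.5P gives P* = 130, Q* = 445.
With the rebate, buyers effectively pay Pb = Ps − 42, where Ps is the price sellers receive.
Demand in terms of Ps becomes Qd = 510 − 0.5(Ps − 42) = 531 - 0.5Ps. Setting this equal to supply: 531 - 0.5Ps = -270 + 5.5Ps, so Ps = 133.5.
Buyers pay Pb = 133.5 − 42 = 91.5; Q' = -270 + 5.5·133.5 = 464.25.
Government outlay = subsidy × quantity = 42 × 464.25 = 19498.5.

Government cost = $19498.5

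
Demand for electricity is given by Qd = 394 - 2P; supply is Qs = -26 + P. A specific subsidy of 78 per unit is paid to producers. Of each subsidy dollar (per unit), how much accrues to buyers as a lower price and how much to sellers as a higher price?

Pre-subsidy: 394 - 2P = -26 + P gives P* = 140, Q* = 114.
With the subsidy, sellers receive Ps = Pb + 78 for each unit, where Pb is the price buyers pay.
Supply in terms of Pb becomes Qs = -26 + 1(Pb + 78) = 52 + Pb. Setting this equal to demand: 394 - 2Pb = 52 + Pb, so Pb = 114.
Sellers receive Ps = 114 + 78 = 192; Q' = 394 − 2·114 = 166.
Buyers' price falls by P* − Pb = 140 − 114 = 26; sellers' price rises by Ps − P* = 192 − 140 = 52.

Buyers gain 26 per unit; sellers gain 52 per unit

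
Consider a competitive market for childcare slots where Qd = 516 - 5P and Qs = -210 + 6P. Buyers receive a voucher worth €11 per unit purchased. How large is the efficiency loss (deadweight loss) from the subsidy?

Deadweight loss = €165

Pre-subsidy: 516 - 5P = -210 + 6P gives P* = 66, Q* = 186.
With the rebate, buyers effectively pay Pb = Ps − 11, where Ps is the price sellers receive.
Demand in terms of Ps becomes Qd = 516 − 5(Ps − 11) = 571 - 5Ps. Setting this equal to supply: 571 - 5Ps = -210 + 6Ps, so Ps = 71.
Buyers pay Pb = 71 − 11 = 60; Q' = -210 + 6·71 = 216.
The subsidy expands output by 216 − 186 = 30 past the efficient level; on those units the gap between marginal cost and willingness to pay runs from 0 up to 11.
DWL = ½ × 11 × 30 = 165.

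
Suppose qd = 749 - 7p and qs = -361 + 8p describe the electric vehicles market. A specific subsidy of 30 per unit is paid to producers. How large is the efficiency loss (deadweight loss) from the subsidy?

Deadweight loss = 1680

Pre-subsidy: 749 - 7p = -361 + 8p gives p* = 74, q* = 231.
With the subsidy, sellers receive ps = pb + 30 for each unit, where pb is the price buyers pay.
Supply in terms of pb becomes qs = -361 + 8(pb + 30) = -121 + 8pb. Setting this equal to demand: 749 - 7pb = -121 + 8pb, so pb = 58.
Sellers receive ps = 58 + 30 = 88; q' = 749 − 7·58 = 343.
The subsidy expands output by 343 − 231 = 112 past the efficient level; on those units the gap between marginal cost and willingness to pay runs from 0 up to 30.
DWL = ½ × 30 × 112 = 1680.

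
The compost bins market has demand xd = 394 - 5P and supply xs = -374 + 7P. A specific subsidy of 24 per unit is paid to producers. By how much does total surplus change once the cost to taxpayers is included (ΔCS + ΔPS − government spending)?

Pre-subsidy: 394 - 5P = -374 + 7P gives P* = 64, x* = 74.
With the subsidy, sellers receive Ps = Pb + 24 for each unit, where Pb is the price buyers pay.
Supply in terms of Pb becomes xs = -374 + 7(Pb + 24) = -206 + 7Pb. Setting this equal to demand: 394 - 5Pb = -206 + 7Pb, so Pb = 50.
Sellers receive Ps = 50 + 24 = 74; x' = 394 − 5·50 = 144.
ΔCS = ½(74 + 144)(64 − 50) = 1526; ΔPS = ½(74 + 144)(74 − 64) = 1090.
Government spending = 24 × 144 = 3456.
Net change = 1526 + 1090 − 3456 = -840. The loss equals the DWL triangle ½·24·70.

Net change in total surplus = -840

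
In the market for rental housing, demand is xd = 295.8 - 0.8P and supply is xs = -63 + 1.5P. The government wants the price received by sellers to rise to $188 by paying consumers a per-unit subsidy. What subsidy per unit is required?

Required subsidy s = $92 per unit

At a seller price of 188, quantity supplied is -63 + 1.5·188 = 219.
Buyers absorb 219 only when they pay Pb with 295.8 − 0.8·Pb = 219, i.e. Pb = 96.
s = Ps − Pb = 188 − 96 = 92.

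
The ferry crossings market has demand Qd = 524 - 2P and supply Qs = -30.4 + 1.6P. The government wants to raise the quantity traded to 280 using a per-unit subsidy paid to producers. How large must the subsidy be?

Required subsidy s = 72 per unit

At Q = 280, invert demand for the buyer price: Pb = (524 − 280)/2 = 122; invert supply for the seller price: Ps = (280 − (-30.4))/1.6 = 194.
The subsidy must fill the gap: s = Ps − Pb = 194 − 122 = 72.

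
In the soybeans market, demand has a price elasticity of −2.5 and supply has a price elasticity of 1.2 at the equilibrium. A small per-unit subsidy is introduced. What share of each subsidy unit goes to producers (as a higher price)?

Producer share = 25/37

For a small subsidy around the equilibrium, the benefit split depends on the relative slopes, which at a point are proportional to the elasticities.
Buyer share = εs/(εs + |εd|) = 1.2/(1.2 + 2.5) = 12/37; seller share = |εd|/(εs + |εd|) = 25/37.
So producers capture 25/37 of the subsidy.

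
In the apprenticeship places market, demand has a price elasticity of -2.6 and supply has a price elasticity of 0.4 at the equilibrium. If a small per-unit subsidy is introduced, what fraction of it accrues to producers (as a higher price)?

Producer share = 13/15

For a small subsidy around the equilibrium, the benefit split depends on the relative slopes, which at a point are proportional to the elasticities.
Buyer share = εs/(εs + |εd|) = 0.4/(0.4 + 2.6) = 2/15; seller share = |εd|/(εs + |εd|) = 13/15.
So producers capture 13/15 of the subsidy.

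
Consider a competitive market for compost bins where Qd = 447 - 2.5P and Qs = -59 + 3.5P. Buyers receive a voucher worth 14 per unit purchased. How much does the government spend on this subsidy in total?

Pre-subsidy: 447 - 2.5P = -59 + 3.5P gives P* = 253/3, Q* = 1417/6.
With the rebate, buyers effectively pay Pb = Ps − 14, where Ps is the price sellers receive.
Demand in terms of Ps becomes Qd = 447 − 2.5(Ps − 14) = 482 - 2.5Ps. Setting this equal to supply: 482 - 2.5Ps = -59 + 3.5Ps, so Ps = 541/6.
Buyers pay Pb = 541/6 − 14 = 457/6; Q' = -59 + 3.5·(541/6) = 3079/12.
Government outlay = subsidy × quantity = 14 × 3079/12 = 21553/6.

Government cost = 21553/6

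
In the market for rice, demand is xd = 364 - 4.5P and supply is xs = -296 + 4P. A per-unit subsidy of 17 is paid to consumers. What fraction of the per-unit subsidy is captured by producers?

Pre-subsidy: 364 - 4.5P = -296 + 4P gives P* = 1320/17, x* = 248/17.
With the rebate, buyers effectively pay Pb = Ps − 17, where Ps is the price sellers receive.
Demand in terms of Ps becomes xd = 364 − 4.5(Ps − 17) = 440.5 - 4.5Ps. Setting this equal to supply: 440.5 - 4.5Ps = -296 + 4Ps, so Ps = 1473/17.
Buyers pay Pb = 1473/17 − 17 = 1184/17; x' = -296 + 4·(1473/17) = 860/17.
Buyers' price falls by P* − Pb = 1320/17 − 1184/17 = 8; sellers' price rises by Ps − P* = 1473/17 − 1320/17 = 9.
So producers capture 9/17 = 9/17 of each unit of subsidy.

Producer share = 9/17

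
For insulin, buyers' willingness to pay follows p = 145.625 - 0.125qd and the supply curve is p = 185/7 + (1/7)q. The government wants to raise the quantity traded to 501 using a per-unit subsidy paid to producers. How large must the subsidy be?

At q = 501, from the demand curve buyers pay pb = 145.625 − 0.125·501 = 83; from the supply curve sellers need ps = 185/7 + (1/7)·501 = 98.
The subsidy must fill the gap: s = ps − pb = 98 − 83 = 15.

Required subsidy s = 15 per unit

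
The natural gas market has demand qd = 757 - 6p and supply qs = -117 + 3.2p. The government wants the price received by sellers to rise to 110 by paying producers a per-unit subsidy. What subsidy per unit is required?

Required subsidy s = 23 per unit

At a seller price of 110, quantity supplied is -117 + 3.2·110 = 235.
Buyers absorb 235 only when they pay pb with 757 − 6·pb = 235, i.e. pb = 87.
s = ps − pb = 110 − 87 = 23.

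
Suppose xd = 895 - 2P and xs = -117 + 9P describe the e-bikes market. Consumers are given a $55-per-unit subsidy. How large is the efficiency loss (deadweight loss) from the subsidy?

Pre-subsidy: 895 - 2P = -117 + 9P gives P* = 92, x* = 711.
With the rebate, buyers effectively pay Pb = Ps − 55, where Ps is the price sellers receive.
Demand in terms of Ps becomes xd = 895 − 2(Ps − 55) = 1005 - 2Ps. Setting this equal to supply: 1005 - 2Ps = -117 + 9Ps, so Ps = 102.
Buyers pay Pb = 102 − 55 = 47; x' = -117 + 9·102 = 801.
The subsidy expands output by 801 − 711 = 90 past the efficient level; on those units the gap between marginal cost and willingness to pay runs from 0 up to 55.
DWL = ½ × 55 × 90 = 2475.

Deadweight loss = $2475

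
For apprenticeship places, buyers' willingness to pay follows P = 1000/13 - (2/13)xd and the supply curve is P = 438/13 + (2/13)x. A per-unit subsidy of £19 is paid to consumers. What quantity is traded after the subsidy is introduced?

x' = 202.25

Pre-subsidy: 1000/13 - (2/13)x = 438/13 + (2/13)x gives x* = 140.5 and P* = 719/13.
With the rebate, buyers effectively pay Pb = Ps − 19, where Ps is the price sellers receive.
On the curves, Pb = 1000/13 - (2/13)x and Ps = 438/13 + (2/13)x; the wedge Ps − Pb = 19 gives 438/13 + (2/13)x − (1000/13 - (2/13)x) = 19, so x' = 202.25.
Then Pb = 1000/13 − (2/13)·202.25 = 1191/26 and Ps = 438/13 + (2/13)·202.25 = 1685/26.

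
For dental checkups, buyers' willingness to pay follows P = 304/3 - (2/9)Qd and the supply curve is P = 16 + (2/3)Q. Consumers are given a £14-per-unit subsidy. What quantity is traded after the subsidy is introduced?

Q' = 111.75

Pre-subsidy: 304/3 - (2/9)Q = 16 + (2/3)Q gives Q* = 96 and P* = 80.
With the rebate, buyers effectively pay Pb = Ps − 14, where Ps is the price sellers receive.
On the curves, Pb = 304/3 - (2/9)Q and Ps = 16 + (2/3)Q; the wedge Ps − Pb = 14 gives 16 + (2/3)Q − (304/3 - (2/9)Q) = 14, so Q' = 111.75.
Then Pb = 304/3 − (2/9)·111.75 = 76.5 and Ps = 16 + (2/3)·111.75 = 90.5.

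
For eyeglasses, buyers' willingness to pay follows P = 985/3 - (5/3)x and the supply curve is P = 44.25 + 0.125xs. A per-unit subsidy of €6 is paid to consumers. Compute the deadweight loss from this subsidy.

Deadweight loss = 432/43

Pre-subsidy: 985/3 - (5/3)x = 44.25 + 0.125x gives x* = 6818/43 and P* = 2755/43.
With the rebate, buyers effectively pay Pb = Ps − 6, where Ps is the price sellers receive.
On the curves, Pb = 985/3 - (5/3)x and Ps = 44.25 + 0.125x; the wedge Ps − Pb = 6 gives 44.25 + 0.125x − (985/3 - (5/3)x) = 6, so x' = 6962/43.
Then Pb = 985/3 − (5/3)·(6962/43) = 2515/43 and Ps = 44.25 + 0.125·(6962/43) = 2773/43.
The subsidy expands output by 6962/43 − 6818/43 = 144/43 past the efficient level; on those units the gap between marginal cost and willingness to pay runs from 0 up to 6.
DWL = ½ × 6 × 144/43 = 432/43.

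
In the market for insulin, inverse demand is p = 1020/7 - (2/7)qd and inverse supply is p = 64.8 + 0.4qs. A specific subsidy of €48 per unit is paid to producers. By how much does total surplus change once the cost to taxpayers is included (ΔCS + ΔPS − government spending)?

Pre-subsidy: 1020/7 - (2/7)q = 64.8 + 0.4q gives q* = 118 and p* = 112.
With the subsidy, sellers receive ps = pb + 48 for each unit, where pb is the price buyers pay.
On the curves, pb = 1020/7 - (2/7)q and ps = 64.8 + 0.4q; the wedge ps − pb = 48 gives 64.8 + 0.4q − (1020/7 - (2/7)q) = 48, so q' = 188.
Then pb = 1020/7 − (2/7)·188 = 92 and ps = 64.8 + 0.4·188 = 140.
ΔCS = ½(118 + 188)(112 − 92) = 3060; ΔPS = ½(118 + 188)(140 − 112) = 4284.
Government spending = 48 × 188 = 9024.
Net change = 3060 + 4284 − 9024 = -1680. The loss equals the DWL triangle ½·48·70.

Net change in total surplus = -€1680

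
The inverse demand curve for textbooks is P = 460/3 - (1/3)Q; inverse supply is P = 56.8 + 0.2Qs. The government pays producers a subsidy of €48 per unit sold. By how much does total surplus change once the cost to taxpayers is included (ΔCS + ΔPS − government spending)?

Pre-subsidy: 460/3 - (1/3)Q = 56.8 + 0.2Q gives Q* = 181 and P* = 93.
With the subsidy, sellers receive Ps = Pb + 48 for each unit, where Pb is the price buyers pay.
On the curves, Pb = 460/3 - (1/3)Q and Ps = 56.8 + 0.2Q; the wedge Ps − Pb = 48 gives 56.8 + 0.2Q − (460/3 - (1/3)Q) = 48, so Q' = 271.
Then Pb = 460/3 − (1/3)·271 = 63 and Ps = 56.8 + 0.2·271 = 111.
ΔCS = ½(181 + 271)(93 − 63) = 6780; ΔPS = ½(181 + 271)(111 − 93) = 4068.
Government spending = 48 × 271 = 13008.
Net change = 6780 + 4068 − 13008 = -2160. The loss equals the DWL triangle ½·48·90.

Net change in total surplus = -€2160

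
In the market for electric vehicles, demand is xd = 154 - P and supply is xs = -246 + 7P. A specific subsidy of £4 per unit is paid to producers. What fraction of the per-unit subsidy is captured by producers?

Producer share = 0.125

Pre-subsidy: 154 - P = -246 + 7P gives P* = 50, x* = 104.
With the subsidy, sellers receive Ps = Pb + 4 for each unit, where Pb is the price buyers pay.
Supply in terms of Pb becomes xs = -246 + 7(Pb + 4) = -218 + 7Pb. Setting this equal to demand: 154 - Pb = -218 + 7Pb, so Pb = 46.5.
Sellers receive Ps = 46.5 + 4 = 50.5; x' = 154 − 1·46.5 = 107.5.
Buyers' price falls by P* − Pb = 50 − 46.5 = 3.5; sellers' price rises by Ps − P* = 50.5 − 50 = 0.5.
So producers capture 0.5/4 = 0.125 of each unit of subsidy.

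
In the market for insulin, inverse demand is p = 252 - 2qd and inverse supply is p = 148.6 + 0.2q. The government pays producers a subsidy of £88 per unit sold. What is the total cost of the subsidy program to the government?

Pre-subsidy: 252 - 2q = 148.6 + 0.2q gives q* = 47 and p* = 158.
With the subsidy, sellers receive ps = pb + 88 for each unit, where pb is the price buyers pay.
On the curves, pb = 252 - 2q and ps = 148.6 + 0.2q; the wedge ps − pb = 88 gives 148.6 + 0.2q − (252 - 2q) = 88, so q' = 87.
Then pb = 252 − 2·87 = 78 and ps = 148.6 + 0.2·87 = 166.
Government outlay = subsidy × quantity = 88 × 87 = 7656.

Government cost = £7656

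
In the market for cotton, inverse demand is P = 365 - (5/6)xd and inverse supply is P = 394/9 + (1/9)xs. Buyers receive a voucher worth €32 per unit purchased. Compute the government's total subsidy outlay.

Government cost = €11968

Pre-subsidy: 365 - (5/6)x = 394/9 + (1/9)x gives x* = 5782/17 and P* = 4160/51.
With the rebate, buyers effectively pay Pb = Ps − 32, where Ps is the price sellers receive.
On the curves, Pb = 365 - (5/6)x and Ps = 394/9 + (1/9)x; the wedge Ps − Pb = 32 gives 394/9 + (1/9)x − (365 - (5/6)x) = 32, so x' = 374.
Then Pb = 365 − (5/6)·374 = 160/3 and Ps = 394/9 + (1/9)·374 = 256/3.
Government outlay = subsidy × quantity = 32 × 374 = 11968.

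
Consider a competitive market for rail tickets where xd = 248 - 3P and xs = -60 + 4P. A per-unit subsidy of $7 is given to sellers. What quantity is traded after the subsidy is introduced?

x' = 128

Pre-subsidy: 248 - 3P = -60 + 4P gives P* = 44, x* = 116.
With the subsidy, sellers receive Ps = Pb + 7 for each unit, where Pb is the price buyers pay.
Supply in terms of Pb becomes xs = -60 + 4(Pb + 7) = -32 + 4Pb. Setting this equal to demand: 248 - 3Pb = -32 + 4Pb, so Pb = 40.
Sellers receive Ps = 40 + 7 = 47; x' = 248 − 3·40 = 128.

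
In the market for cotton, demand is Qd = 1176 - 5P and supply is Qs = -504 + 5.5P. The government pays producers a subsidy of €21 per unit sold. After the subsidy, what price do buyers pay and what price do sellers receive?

Pre-subsidy: 1176 - 5P = -504 + 5.5P gives P* = 160, Q* = 376.
With the subsidy, sellers receive Ps = Pb + 21 for each unit, where Pb is the price buyers pay.
Supply in terms of Pb becomes Qs = -504 + 5.5(Pb + 21) = -388.5 + 5.5Pb. Setting this equal to demand: 1176 - 5Pb = -388.5 + 5.5Pb, so Pb = 149.
Sellers receive Ps = 149 + 21 = 170; Q' = 1176 − 5·149 = 431.

Buyers pay €149; sellers receive €170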